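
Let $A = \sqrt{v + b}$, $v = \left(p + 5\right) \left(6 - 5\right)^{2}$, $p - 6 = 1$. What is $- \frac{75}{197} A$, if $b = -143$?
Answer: $- \frac{75 i \sqrt{131}}{197} \approx - 4.3574 i$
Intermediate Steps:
$p = 7$ ($p = 6 + 1 = 7$)
$v = 12$ ($v = \left(7 + 5\right) \left(6 - 5\right)^{2} = 12 \cdot 1^{2} = 12 \cdot 1 = 12$)
$A = i \sqrt{131}$ ($A = \sqrt{12 - 143} = \sqrt{-131} = i \sqrt{131} \approx 11.446 i$)
$- \frac{75}{197} A = - \frac{75}{197} i \sqrt{131} = \left(-75\right) \frac{1}{197} i \sqrt{131} = - \frac{75 i \sqrt{131}}{197}$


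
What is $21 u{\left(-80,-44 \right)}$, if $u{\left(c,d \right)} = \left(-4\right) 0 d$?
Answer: $0$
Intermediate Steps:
$u{\left(c,d \right)} = 0$ ($u{\left(c,d \right)} = 0 d = 0$)
$21 u{\left(-80,-44 \right)} = 21 \cdot 0 = 0$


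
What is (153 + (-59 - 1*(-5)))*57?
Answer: 5643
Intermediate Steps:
(153 + (-59 - 1*(-5)))*57 = (153 + (-59 + 5))*57 = (153 - 54)*57 = 99*57 = 5643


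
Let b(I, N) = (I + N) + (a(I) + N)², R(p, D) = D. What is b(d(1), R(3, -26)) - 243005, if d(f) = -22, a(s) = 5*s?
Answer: -224557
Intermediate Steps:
b(I, N) = I + N + (N + 5*I)² (b(I, N) = (I + N) + (5*I + N)² = (I + N) + (N + 5*I)² = I + N + (N + 5*I)²)
b(d(1), R(3, -26)) - 243005 = (-22 - 26 + (-26 + 5*(-22))²) - 243005 = (-22 - 26 + (-26 - 110)²) - 243005 = (-22 - 26 + (-136)²) - 243005 = (-22 - 26 + 18496) - 243005 = 18448 - 243005 = -224557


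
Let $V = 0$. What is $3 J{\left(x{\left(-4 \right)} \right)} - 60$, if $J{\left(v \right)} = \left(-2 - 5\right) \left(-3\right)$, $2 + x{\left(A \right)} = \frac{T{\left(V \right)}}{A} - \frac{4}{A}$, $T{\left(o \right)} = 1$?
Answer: $3$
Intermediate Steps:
$x{\left(A \right)} = -2 - \frac{3}{A}$ ($x{\left(A \right)} = -2 + \left(1 \frac{1}{A} - \frac{4}{A}\right) = -2 + \left(\frac{1}{A} - \frac{4}{A}\right) = -2 - \frac{3}{A}$)
$J{\left(v \right)} = 21$ ($J{\left(v \right)} = \left(-7\right) \left(-3\right) = 21$)
$3 J{\left(x{\left(-4 \right)} \right)} - 60 = 3 \cdot 21 - 60 = 63 - 60 = 3$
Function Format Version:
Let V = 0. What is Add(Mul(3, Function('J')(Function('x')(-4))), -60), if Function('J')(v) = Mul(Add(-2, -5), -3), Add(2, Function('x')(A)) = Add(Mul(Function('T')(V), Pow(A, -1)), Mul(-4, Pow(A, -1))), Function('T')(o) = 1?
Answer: 3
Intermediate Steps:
Function('x')(A) = Add(-2, Mul(-3, Pow(A, -1))) (Function('x')(A) = Add(-2, Add(Mul(1, Pow(A, -1)), Mul(-4, Pow(A, -1)))) = Add(-2, Add(Pow(A, -1), Mul(-4, Pow(A, -1)))) = Add(-2, Mul(-3, Pow(A, -1))))
Function('J')(v) = 21 (Function('J')(v) = Mul(-7, -3) = 21)
Add(Mul(3, Function('J')(Function('x')(-4))), -60) = Add(Mul(3, 21), -60) = Add(63, -60) = 3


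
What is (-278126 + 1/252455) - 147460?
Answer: -107441313629/252455 ≈ -4.2559e+5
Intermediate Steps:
(-278126 + 1/252455) - 147460 = -70214299329/252455 - 147460 = -107441313629/252455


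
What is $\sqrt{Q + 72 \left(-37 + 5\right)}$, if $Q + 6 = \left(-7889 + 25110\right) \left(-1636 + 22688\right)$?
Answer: $\sqrt{362534182} \approx 19040.0$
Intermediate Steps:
$Q = 362536486$ ($Q = -6 + \left(-7889 + 25110\right) \left(-1636 + 22688\right) = -6 + 17221 \cdot 21052 = -6 + 362536492 = 362536486$)
$\sqrt{Q + 72 \left(-37 + 5\right)} = \sqrt{362536486 + 72 \left(-37 + 5\right)} = \sqrt{362536486 + 72 \left(-32\right)} = \sqrt{362536486 - 2304} = \sqrt{362534182}$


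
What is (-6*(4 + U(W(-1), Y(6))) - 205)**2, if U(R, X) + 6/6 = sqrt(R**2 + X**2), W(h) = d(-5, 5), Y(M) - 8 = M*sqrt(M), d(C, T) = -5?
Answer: (223 + 6*sqrt(25 + 4*(4 + 3*sqrt(6))**2))**2 ≈ 1.3137e+5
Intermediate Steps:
Y(M) = 8 + M**(3/2) (Y(M) = 8 + M*sqrt(M) = 8 + M**(3/2))
W(h) = -5
U(R, X) = -1 + sqrt(R**2 + X**2)
(-6*(4 + U(W(-1), Y(6))) - 205)**2 = (-6*(4 + (-1 + sqrt((-5)**2 + (8 + 6**(3/2))**2))) - 205)**2 = (-6*(4 + (-1 + sqrt(25 + (8 + 6*sqrt(6))**2))) - 205)**2 = (-6*(3 + sqrt(25 + (8 + 6*sqrt(6))**2)) - 205)**2 = ((-18 - 6*sqrt(25 + (8 + 6*sqrt(6))**2)) - 205)**2 = (-223 - 6*sqrt(25 + (8 + 6*sqrt(6))**2))**2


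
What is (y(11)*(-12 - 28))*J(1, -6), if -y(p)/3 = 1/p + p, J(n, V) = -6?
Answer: -87840/11 ≈ -7985.5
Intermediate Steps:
y(p) = -3*p - 3/p (y(p) = -3*(1/p + p) = -3*(p + 1/p) = -3*p - 3/p)
(y(11)*(-12 - 28))*J(1, -6) = ((-3*11 - 3/11)*(-12 - 28))*(-6) = ((-33 - 3*1/11)*(-40))*(-6) = ((-33 - 3/11)*(-40))*(-6) = -366/11*(-40)*(-6) = (14640/11)*(-6) = -87840/11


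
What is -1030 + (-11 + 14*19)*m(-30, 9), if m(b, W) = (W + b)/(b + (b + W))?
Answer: -925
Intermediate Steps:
m(b, W) = (W + b)/(W + 2*b) (m(b, W) = (W + b)/(b + (W + b)) = (W + b)/(W + 2*b))
-1030 + (-11 + 14*19)*m(-30, 9) = -1030 + (-11 + 14*19)*((9 - 30)/(9 + 2*(-30))) = -1030 + (-11 + 266)*(-21/(9 - 60)) = -1030 + 255*(-21/(-51)) = -1030 + 255*(-1/51*(-21)) = -1030 + 255*(7/17) = -1030 + 105 = -925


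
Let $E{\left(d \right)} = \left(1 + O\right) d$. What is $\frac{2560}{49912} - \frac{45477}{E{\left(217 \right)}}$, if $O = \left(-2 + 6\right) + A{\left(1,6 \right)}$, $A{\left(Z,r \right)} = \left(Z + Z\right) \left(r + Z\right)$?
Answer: $- \frac{9110053}{829787} \approx -10.979$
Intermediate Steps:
$A{\left(Z,r \right)} = 2 Z \left(Z + r\right)$
$O = 18$ ($O = \left(-2 + 6\right) + 2 \cdot 1 \left(1 + 6\right) = 4 + 2 \cdot 1 \cdot 7 = 4 + 14 = 18$)
$E{\left(d \right)} = 19 d$ ($E{\left(d \right)} = \left(1 + 18\right) d = 19 d$)
$\frac{2560}{49912} - \frac{45477}{E{\left(217 \right)}} = \frac{2560}{49912} - \frac{45477}{19 \cdot 217} = 2560 \cdot \frac{1}{49912} - \frac{45477}{4123} = \frac{320}{6239} - \frac{1467}{133} = - \frac{9110053}{829787}$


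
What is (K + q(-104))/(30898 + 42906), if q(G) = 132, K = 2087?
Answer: 2219/73804 ≈ 0.030066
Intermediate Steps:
(K + q(-104))/(30898 + 42906) = (2087 + 132)/(30898 + 42906) = 2219/73804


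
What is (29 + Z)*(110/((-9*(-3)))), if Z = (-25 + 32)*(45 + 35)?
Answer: 64790/27 ≈ 2399.6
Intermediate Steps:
Z = 560 (Z = 7*80 = 560)
(29 + Z)*(110/((-9*(-3)))) = (29 + 560)*(110/((-9*(-3)))) = 589*(110/27) = 64790/27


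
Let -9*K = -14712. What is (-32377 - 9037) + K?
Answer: -119338/3 ≈ -39779.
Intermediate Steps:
K = 4904/3 (K = -⅑*(-14712) = 4904/3 ≈ 1634.7)
(-32377 - 9037) + K = (-32377 - 9037) + 4904/3 = -41414 + 4904/3 = -119338/3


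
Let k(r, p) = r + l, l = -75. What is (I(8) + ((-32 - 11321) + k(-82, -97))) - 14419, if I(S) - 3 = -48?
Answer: -25974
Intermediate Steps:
k(r, p) = -75 + r (k(r, p) = r - 75 = -75 + r)
I(S) = -45 (I(S) = 3 - 48 = -45)
(I(8) + ((-32 - 11321) + k(-82, -97))) - 14419 = (-45 + ((-32 - 11321) + (-75 - 82))) - 14419 = (-45 + (-11353 - 157)) - 14419 = (-45 - 11510) - 14419 = -11555 - 14419 = -25974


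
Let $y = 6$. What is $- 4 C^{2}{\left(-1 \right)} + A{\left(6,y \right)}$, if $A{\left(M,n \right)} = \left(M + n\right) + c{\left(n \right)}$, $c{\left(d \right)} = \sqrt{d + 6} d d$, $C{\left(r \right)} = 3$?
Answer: $-24 + 72 \sqrt{3} \approx 100.71$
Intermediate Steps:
$c{\left(d \right)} = d^{2} \sqrt{6 + d}$ ($c{\left(d \right)} = \sqrt{6 + d} d d = d \sqrt{6 + d} d = d^{2} \sqrt{6 + d}$)
$A{\left(M,n \right)} = M + n + n^{2} \sqrt{6 + n}$ ($A{\left(M,n \right)} = \left(M + n\right) + n^{2} \sqrt{6 + n} = M + n + n^{2} \sqrt{6 + n}$)
$- 4 C^{2}{\left(-1 \right)} + A{\left(6,y \right)} = - 4 \cdot 3^{2} + \left(6 + 6 + 6^{2} \sqrt{6 + 6}\right) = \left(-4\right) 9 + \left(6 + 6 + 36 \sqrt{12}\right) = -36 + \left(6 + 6 + 36 \cdot 2 \sqrt{3}\right) = -36 + \left(6 + 6 + 72 \sqrt{3}\right) = -36 + \left(12 + 72 \sqrt{3}\right) = -24 + 72 \sqrt{3}$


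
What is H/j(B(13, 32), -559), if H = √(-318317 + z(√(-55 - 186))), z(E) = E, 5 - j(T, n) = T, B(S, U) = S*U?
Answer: -√(-318317 + I*√241)/411 ≈ -3.3474e-5 - 1.3727*I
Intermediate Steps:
j(T, n) = 5 - T
H = √(-318317 + I*√241) (H = √(-318317 + √(-55 - 186)) = √(-318317 + √(-241)) = √(-318317 + I*√241) ≈ 0.01 + 564.2*I)
H/j(B(13, 32), -559) = √(-318317 + I*√241)/(5 - 13*32) = √(-318317 + I*√241)/(5 - 1*416) = √(-318317 + I*√241)/(5 - 416) = √(-318317 + I*√241)/(-411) = √(-318317 + I*√241)*(-1/411) = -√(-318317 + I*√241)/411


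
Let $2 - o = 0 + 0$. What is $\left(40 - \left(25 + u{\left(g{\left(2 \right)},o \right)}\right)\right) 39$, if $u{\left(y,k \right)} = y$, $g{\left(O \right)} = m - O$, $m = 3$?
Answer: $546$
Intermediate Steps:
$g{\left(O \right)} = 3 - O$
$o = 2$ ($o = 2 - \left(0 + 0\right) = 2 - 0 = 2 + 0 = 2$)
$\left(40 - \left(25 + u{\left(g{\left(2 \right)},o \right)}\right)\right) 39 = \left(40 - \left(28 - 2\right)\right) 39 = \left(40 - 26\right) 39 = 14 \cdot 39 = 546$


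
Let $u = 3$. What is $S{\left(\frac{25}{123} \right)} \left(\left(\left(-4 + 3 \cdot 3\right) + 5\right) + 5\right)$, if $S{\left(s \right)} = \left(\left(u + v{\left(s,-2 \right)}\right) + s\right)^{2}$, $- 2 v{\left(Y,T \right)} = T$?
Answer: $\frac{1336445}{5043} \approx 265.01$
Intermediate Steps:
$v{\left(Y,T \right)} = - \frac{T}{2}$
$S{\left(s \right)} = \left(4 + s\right)^{2}$ ($S{\left(s \right)} = \left(\left(3 - -1\right) + s\right)^{2} = \left(\left(3 + 1\right) + s\right)^{2} = \left(4 + s\right)^{2}$)
$S{\left(\frac{25}{123} \right)} \left(\left(\left(-4 + 3 \cdot 3\right) + 5\right) + 5\right) = \left(4 + \frac{25}{123}\right)^{2} \left(\left(\left(-4 + 3 \cdot 3\right) + 5\right) + 5\right) = \left(4 + 25 \cdot \frac{1}{123}\right)^{2} \left(\left(\left(-4 + 9\right) + 5\right) + 5\right) = \left(4 + \frac{25}{123}\right)^{2} \left(\left(5 + 5\right) + 5\right) = \left(\frac{517}{123}\right)^{2} \left(10 + 5\right) = \frac{267289}{15129} \cdot 15 = \frac{1336445}{5043}$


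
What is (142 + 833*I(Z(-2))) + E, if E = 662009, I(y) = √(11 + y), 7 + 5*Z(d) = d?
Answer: 662151 + 833*√230/5 ≈ 6.6468e+5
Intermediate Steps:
Z(d) = -7/5 + d/5
(142 + 833*I(Z(-2))) + E = (142 + 833*√(11 + (-7/5 + (⅕)*(-2)))) + 662009 = (142 + 833*√(11 + (-7/5 - ⅖))) + 662009 = (142 + 833*√(11 - 9/5)) + 662009 = (142 + 833*√(46/5)) + 662009 = (142 + 833*(√230/5)) + 662009 = (142 + 833*√230/5) + 662009 = 662151 + 833*√230/5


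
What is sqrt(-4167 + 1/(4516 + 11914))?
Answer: I*sqrt(1124860381870)/16430 ≈ 64.552*I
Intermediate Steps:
sqrt(-4167 + 1/(4516 + 11914)) = sqrt(-4167 + 1/16430) = sqrt(-68463809/16430) = I*sqrt(1124860381870)/16430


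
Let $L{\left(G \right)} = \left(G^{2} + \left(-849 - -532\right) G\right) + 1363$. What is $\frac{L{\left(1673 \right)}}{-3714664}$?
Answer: $- \frac{2269951}{3714664} \approx -0.61108$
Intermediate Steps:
$L{\left(G \right)} = 1363 + G^{2} - 317 G$ ($L{\left(G \right)} = \left(G^{2} + \left(-849 + 532\right) G\right) + 1363 = \left(G^{2} - 317 G\right) + 1363 = 1363 + G^{2} - 317 G$)
$\frac{L{\left(1673 \right)}}{-3714664} = \frac{1363 + 1673^{2} - 530341}{-3714664} = \left(1363 + 2798929 - 530341\right) \left(- \frac{1}{3714664}\right) = 2269951 \left(- \frac{1}{3714664}\right) = - \frac{2269951}{3714664}$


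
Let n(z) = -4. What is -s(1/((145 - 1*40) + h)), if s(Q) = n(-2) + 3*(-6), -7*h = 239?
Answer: 22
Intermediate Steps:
h = -239/7 (h = -1/7*239 = -239/7 ≈ -34.143)
s(Q) = -22 (s(Q) = -4 + 3*(-6) = -4 - 18 = -22)
-s(1/((145 - 1*40) + h)) = -1*(-22) = 22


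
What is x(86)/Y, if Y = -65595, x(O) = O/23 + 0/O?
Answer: -86/1508685 ≈ -5.7003e-5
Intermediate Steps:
x(O) = O/23 (x(O) = O*(1/23) + 0 = O/23 + 0 = O/23)
x(86)/Y = ((1/23)*86)/(-65595) = (86/23)*(-1/65595) = -86/1508685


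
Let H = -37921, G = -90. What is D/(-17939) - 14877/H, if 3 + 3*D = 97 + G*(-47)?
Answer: 636665105/2040794457 ≈ 0.31197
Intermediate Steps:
D = 4324/3 (D = -1 + (97 - 90*(-47))/3 = -1 + (97 + 4230)/3 = -1 + (1/3)*4327 = -1 + 4327/3 = 4324/3 ≈ 1441.3)
D/(-17939) - 14877/H = (4324/3)/(-17939) - 14877/(-37921) = (4324/3)*(-1/17939) - 14877*(-1/37921) = -4324/53817 + 14877/37921 = 636665105/2040794457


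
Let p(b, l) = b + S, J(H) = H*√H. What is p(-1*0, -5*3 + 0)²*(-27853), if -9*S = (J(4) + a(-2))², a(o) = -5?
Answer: -27853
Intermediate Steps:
J(H) = H^(3/2)
S = -1 (S = -(4^(3/2) - 5)²/9 = -(8 - 5)²/9 = -⅑*3² = -⅑*9 = -1)
p(b, l) = -1 + b (p(b, l) = b - 1 = -1 + b)
p(-1*0, -5*3 + 0)²*(-27853) = (-1 - 1*0)²*(-27853) = (-1 + 0)²*(-27853) = (-1)²*(-27853) = 1*(-27853) = -27853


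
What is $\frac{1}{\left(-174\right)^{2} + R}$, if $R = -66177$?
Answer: $- \frac{1}{35901} \approx -2.7854 \cdot 10^{-5}$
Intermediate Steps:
$\frac{1}{\left(-174\right)^{2} + R} = \frac{1}{\left(-174\right)^{2} - 66177} = \frac{1}{30276 - 66177} = \frac{1}{-35901} = - \frac{1}{35901}$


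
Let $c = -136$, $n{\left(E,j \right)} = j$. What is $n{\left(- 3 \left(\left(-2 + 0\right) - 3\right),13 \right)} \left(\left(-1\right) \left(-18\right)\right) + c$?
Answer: $98$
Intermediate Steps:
$n{\left(- 3 \left(\left(-2 + 0\right) - 3\right),13 \right)} \left(\left(-1\right) \left(-18\right)\right) + c = 13 \left(\left(-1\right) \left(-18\right)\right) - 136 = 13 \cdot 18 - 136 = 234 - 136 = 98$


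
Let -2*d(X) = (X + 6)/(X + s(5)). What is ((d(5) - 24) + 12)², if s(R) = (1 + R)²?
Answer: 990025/6724 ≈ 147.24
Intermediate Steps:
d(X) = -(6 + X)/(2*(36 + X)) (d(X) = -(X + 6)/(2*(X + (1 + 5)²)) = -(6 + X)/(2*(X + 6²)) = -(6 + X)/(2*(X + 36)) = -(6 + X)/(2*(36 + X)))
((d(5) - 24) + 12)² = (((-6 - 1*5)/(2*(36 + 5)) - 24) + 12)² = (((½)*(-6 - 5)/41 - 24) + 12)² = (((½)*(1/41)*(-11) - 24) + 12)² = ((-11/82 - 24) + 12)² = (-1979/82 + 12)² = (-995/82)² = 990025/6724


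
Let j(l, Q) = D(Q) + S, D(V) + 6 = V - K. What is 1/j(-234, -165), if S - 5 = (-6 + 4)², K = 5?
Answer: -1/167 ≈ -0.0059880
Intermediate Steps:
S = 9 (S = 5 + (-6 + 4)² = 5 + (-2)² = 5 + 4 = 9)
D(V) = -11 + V (D(V) = -6 + (V - 1*5) = -6 + (V - 5) = -6 + (-5 + V) = -11 + V)
j(l, Q) = -2 + Q (j(l, Q) = (-11 + Q) + 9 = -2 + Q)
1/j(-234, -165) = 1/(-2 - 165) = 1/(-167) = -1/167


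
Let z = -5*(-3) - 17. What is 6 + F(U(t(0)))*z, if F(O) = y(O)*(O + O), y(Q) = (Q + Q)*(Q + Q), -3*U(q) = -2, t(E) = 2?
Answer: 34/27 ≈ 1.2593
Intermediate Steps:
U(q) = 2/3 (U(q) = -1/3*(-2) = 2/3)
y(Q) = 4*Q**2 (y(Q) = (2*Q)*(2*Q) = 4*Q**2)
z = -2 (z = 15 - 17 = -2)
F(O) = 8*O**3 (F(O) = (4*O**2)*(O + O) = (4*O**2)*(2*O) = 8*O**3)
6 + F(U(t(0)))*z = 6 + (8*(2/3)**3)*(-2) = 6 + (8*(8/27))*(-2) = 6 + (64/27)*(-2) = 6 - 128/27 = 34/27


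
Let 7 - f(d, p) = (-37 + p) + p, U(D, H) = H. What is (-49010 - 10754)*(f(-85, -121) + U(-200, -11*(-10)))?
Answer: -23666544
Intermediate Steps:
f(d, p) = 44 - 2*p (f(d, p) = 7 - ((-37 + p) + p) = 7 - (-37 + 2*p) = 7 + (37 - 2*p) = 44 - 2*p)
(-49010 - 10754)*(f(-85, -121) + U(-200, -11*(-10))) = (-49010 - 10754)*((44 - 2*(-121)) - 11*(-10)) = -59764*((44 + 242) + 110) = -59764*(286 + 110) = -59764*396 = -23666544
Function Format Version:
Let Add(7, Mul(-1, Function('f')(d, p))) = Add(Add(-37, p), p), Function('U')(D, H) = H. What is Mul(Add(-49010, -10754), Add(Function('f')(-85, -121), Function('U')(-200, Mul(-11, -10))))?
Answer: -23666544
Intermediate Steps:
Function('f')(d, p) = Add(44, Mul(-2, p)) (Function('f')(d, p) = Add(7, Mul(-1, Add(Add(-37, p), p))) = Add(7, Mul(-1, Add(-37, Mul(2, p)))) = Add(7, Add(37, Mul(-2, p))) = Add(44, Mul(-2, p)))
Mul(Add(-49010, -10754), Add(Function('f')(-85, -121), Function('U')(-200, Mul(-11, -10)))) = Mul(Add(-49010, -10754), Add(Add(44, Mul(-2, -121)), Mul(-11, -10))) = Mul(-59764, Add(Add(44, 242), 110)) = Mul(-59764, Add(286, 110)) = Mul(-59764, 396) = -23666544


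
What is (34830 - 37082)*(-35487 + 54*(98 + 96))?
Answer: 56324772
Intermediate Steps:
(34830 - 37082)*(-35487 + 54*(98 + 96)) = -2252*(-35487 + 54*194) = -2252*(-35487 + 10476) = -2252*(-25011) = 56324772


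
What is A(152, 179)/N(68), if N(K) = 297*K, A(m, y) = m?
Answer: 38/5049 ≈ 0.0075262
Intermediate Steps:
A(152, 179)/N(68) = 152/((297*68)) = 152/20196 = 152*(1/20196) = 38/5049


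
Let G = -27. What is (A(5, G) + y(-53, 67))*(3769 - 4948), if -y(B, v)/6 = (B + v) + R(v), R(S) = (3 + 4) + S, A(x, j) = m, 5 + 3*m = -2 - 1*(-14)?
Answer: 619761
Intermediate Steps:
m = 7/3 (m = -5/3 + (-2 - 1*(-14))/3 = -5/3 + (-2 + 14)/3 = -5/3 + (⅓)*12 = -5/3 + 4 = 7/3 ≈ 2.3333)
A(x, j) = 7/3
R(S) = 7 + S
y(B, v) = -42 - 12*v - 6*B (y(B, v) = -6*((B + v) + (7 + v)) = -6*(7 + B + 2*v) = -42 - 12*v - 6*B)
(A(5, G) + y(-53, 67))*(3769 - 4948) = (7/3 + (-42 - 12*67 - 6*(-53)))*(3769 - 4948) = (7/3 + (-42 - 804 + 318))*(-1179) = (7/3 - 528)*(-1179) = -1577/3*(-1179) = 619761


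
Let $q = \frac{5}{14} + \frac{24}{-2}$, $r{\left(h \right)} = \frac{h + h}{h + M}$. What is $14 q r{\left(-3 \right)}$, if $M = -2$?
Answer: $- \frac{978}{5} \approx -195.6$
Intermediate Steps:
$r{\left(h \right)} = \frac{2 h}{-2 + h}$ ($r{\left(h \right)} = \frac{h + h}{h - 2} = \frac{2 h}{-2 + h}$)
$q = - \frac{163}{14}$ ($q = 5 \cdot \frac{1}{14} + 24 \left(- \frac{1}{2}\right) = \frac{5}{14} - 12 = - \frac{163}{14} \approx -11.643$)
$14 q r{\left(-3 \right)} = 14 \left(- \frac{163}{14}\right) 2 \left(-3\right) \frac{1}{-2 - 3} = - 163 \cdot 2 \left(-3\right) \frac{1}{-5} = - 163 \cdot 2 \left(-3\right) \left(- \frac{1}{5}\right) = \left(-163\right) \frac{6}{5} = - \frac{978}{5}$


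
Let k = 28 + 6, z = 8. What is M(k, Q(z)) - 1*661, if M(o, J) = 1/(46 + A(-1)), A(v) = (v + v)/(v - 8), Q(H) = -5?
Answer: -274967/416 ≈ -660.98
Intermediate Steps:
k = 34
A(v) = 2*v/(-8 + v) (A(v) = (2*v)/(-8 + v) = 2*v/(-8 + v))
M(o, J) = 9/416 (M(o, J) = 1/(46 + 2*(-1)/(-8 - 1)) = 1/(46 + 2*(-1)/(-9)) = 1/(46 + 2*(-1)*(-⅑)) = 1/(46 + 2/9) = 1/(416/9) = 9/416)
M(k, Q(z)) - 1*661 = 9/416 - 1*661 = 9/416 - 661 = -274967/416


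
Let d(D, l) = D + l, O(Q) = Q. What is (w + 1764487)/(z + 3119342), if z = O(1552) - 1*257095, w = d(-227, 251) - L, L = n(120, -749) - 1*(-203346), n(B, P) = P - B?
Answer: 1562034/2863799 ≈ 0.54544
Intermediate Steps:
L = 202477 (L = (-749 - 1*120) - 1*(-203346) = (-749 - 120) + 203346 = -869 + 203346 = 202477)
w = -202453 (w = (-227 + 251) - 1*202477 = 24 - 202477 = -202453)
z = -255543 (z = 1552 - 1*257095 = 1552 - 257095 = -255543)
(w + 1764487)/(z + 3119342) = (-202453 + 1764487)/(-255543 + 3119342) = 1562034/2863799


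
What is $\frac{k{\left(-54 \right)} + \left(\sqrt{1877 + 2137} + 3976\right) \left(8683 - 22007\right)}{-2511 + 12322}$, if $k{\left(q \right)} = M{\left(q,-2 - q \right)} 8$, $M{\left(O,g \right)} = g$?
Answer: $- \frac{52975808}{9811} - \frac{39972 \sqrt{446}}{9811} \approx -5485.7$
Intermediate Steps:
$k{\left(q \right)} = -16 - 8 q$ ($k{\left(q \right)} = \left(-2 - q\right) 8 = -16 - 8 q$)
$\frac{k{\left(-54 \right)} + \left(\sqrt{1877 + 2137} + 3976\right) \left(8683 - 22007\right)}{-2511 + 12322} = \frac{\left(-16 - -432\right) + \left(\sqrt{1877 + 2137} + 3976\right) \left(8683 - 22007\right)}{-2511 + 12322} = \frac{\left(-16 + 432\right) + \left(\sqrt{4014} + 3976\right) \left(-13324\right)}{9811} = \left(416 + \left(3 \sqrt{446} + 3976\right) \left(-13324\right)\right) \frac{1}{9811} = \left(416 + \left(3976 + 3 \sqrt{446}\right) \left(-13324\right)\right) \frac{1}{9811} = \left(416 - \left(52976224 + 39972 \sqrt{446}\right)\right) \frac{1}{9811} = \left(-52975808 - 39972 \sqrt{446}\right) \frac{1}{9811} = - \frac{52975808}{9811} - \frac{39972 \sqrt{446}}{9811}$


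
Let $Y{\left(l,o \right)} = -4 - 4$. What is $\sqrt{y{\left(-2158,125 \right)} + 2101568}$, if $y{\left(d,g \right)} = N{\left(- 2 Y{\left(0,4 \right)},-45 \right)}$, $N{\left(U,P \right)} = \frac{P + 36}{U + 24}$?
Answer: $\frac{\sqrt{840627110}}{20} \approx 1449.7$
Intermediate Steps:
$Y{\left(l,o \right)} = -8$ ($Y{\left(l,o \right)} = -4 - 4 = -8$)
$N{\left(U,P \right)} = \frac{36 + P}{24 + U}$
$y{\left(d,g \right)} = - \frac{9}{40}$ ($y{\left(d,g \right)} = \frac{36 - 45}{24 - -16} = \frac{1}{24 + 16} \left(-9\right) = \frac{1}{40} \left(-9\right) = - \frac{9}{40}$)
$\sqrt{y{\left(-2158,125 \right)} + 2101568} = \sqrt{- \frac{9}{40} + 2101568} = \sqrt{\frac{84062711}{40}} = \frac{\sqrt{840627110}}{20}$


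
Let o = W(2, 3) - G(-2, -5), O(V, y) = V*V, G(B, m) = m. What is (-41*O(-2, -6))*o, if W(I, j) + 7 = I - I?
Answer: 328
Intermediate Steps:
W(I, j) = -7 (W(I, j) = -7 + (I - I) = -7 + 0 = -7)
O(V, y) = V²
o = -2 (o = -7 - 1*(-5) = -7 + 5 = -2)
(-41*O(-2, -6))*o = -41*(-2)²*(-2) = -41*4*(-2) = -164*(-2) = 328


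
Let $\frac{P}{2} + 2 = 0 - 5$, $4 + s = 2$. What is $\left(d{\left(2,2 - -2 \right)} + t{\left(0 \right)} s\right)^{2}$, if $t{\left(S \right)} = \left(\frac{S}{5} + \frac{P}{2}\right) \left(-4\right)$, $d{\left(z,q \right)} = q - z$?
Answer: $2916$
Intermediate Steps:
$s = -2$ ($s = -4 + 2 = -2$)
$P = -14$ ($P = -4 + 2 \left(0 - 5\right) = -4 + 2 \left(-5\right) = -4 - 10 = -14$)
$t{\left(S \right)} = 28 - \frac{4 S}{5}$ ($t{\left(S \right)} = \left(\frac{S}{5} - \frac{14}{2}\right) \left(-4\right) = \left(S \frac{1}{5} - 7\right) \left(-4\right) = \left(\frac{S}{5} - 7\right) \left(-4\right) = \left(-7 + \frac{S}{5}\right) \left(-4\right) = 28 - \frac{4 S}{5}$)
$\left(d{\left(2,2 - -2 \right)} + t{\left(0 \right)} s\right)^{2} = \left(\left(\left(2 - -2\right) - 2\right) + \left(28 - 0\right) \left(-2\right)\right)^{2} = \left(\left(\left(2 + 2\right) - 2\right) + \left(28 + 0\right) \left(-2\right)\right)^{2} = \left(\left(4 - 2\right) + 28 \left(-2\right)\right)^{2} = \left(2 - 56\right)^{2} = \left(-54\right)^{2} = 2916$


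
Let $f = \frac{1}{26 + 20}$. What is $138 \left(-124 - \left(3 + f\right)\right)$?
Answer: $-17529$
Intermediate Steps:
$f = \frac{1}{46} \approx 0.021739$
$138 \left(-124 - \left(3 + f\right)\right) = 138 \left(-124 - \frac{139}{46}\right) = 138 \left(- \frac{5843}{46}\right) = -17529$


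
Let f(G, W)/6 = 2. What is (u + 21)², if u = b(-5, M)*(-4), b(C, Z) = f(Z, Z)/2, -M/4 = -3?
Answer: 9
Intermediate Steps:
M = 12 (M = -4*(-3) = 12)
f(G, W) = 12 (f(G, W) = 6*2 = 12)
b(C, Z) = 6 (b(C, Z) = 12/2 = 12*(½) = 6)
u = -24 (u = 6*(-4) = -24)
(u + 21)² = (-24 + 21)² = (-3)² = 9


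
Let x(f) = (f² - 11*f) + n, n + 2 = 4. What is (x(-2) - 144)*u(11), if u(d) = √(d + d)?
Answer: -116*√22 ≈ -544.09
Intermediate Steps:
n = 2 (n = -2 + 4 = 2)
u(d) = √2*√d (u(d) = √(2*d) = √2*√d)
x(f) = 2 + f² - 11*f (x(f) = (f² - 11*f) + 2 = 2 + f² - 11*f)
(x(-2) - 144)*u(11) = ((2 + (-2)² - 11*(-2)) - 144)*(√2*√11) = ((2 + 4 + 22) - 144)*√22 = (28 - 144)*√22 = -116*√22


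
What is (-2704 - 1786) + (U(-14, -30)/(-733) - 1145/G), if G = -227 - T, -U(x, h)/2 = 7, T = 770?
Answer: -3280443247/730801 ≈ -4488.8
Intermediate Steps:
U(x, h) = -14 (U(x, h) = -2*7 = -14)
G = -997 (G = -227 - 1*770 = -227 - 770 = -997)
(-2704 - 1786) + (U(-14, -30)/(-733) - 1145/G) = (-2704 - 1786) + (-14/(-733) - 1145/(-997)) = -4490 + (-14*(-1/733) - 1145*(-1/997)) = -4490 + (14/733 + 1145/997) = -4490 + 853243/730801 = -3280443247/730801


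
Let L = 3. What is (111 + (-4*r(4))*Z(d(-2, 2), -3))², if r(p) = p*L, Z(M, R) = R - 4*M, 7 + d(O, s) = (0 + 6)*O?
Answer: 11512449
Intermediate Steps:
d(O, s) = -7 + 6*O (d(O, s) = -7 + (0 + 6)*O = -7 + 6*O)
r(p) = 3*p (r(p) = p*3 = 3*p)
(111 + (-4*r(4))*Z(d(-2, 2), -3))² = (111 + (-12*4)*(-3 - 4*(-7 + 6*(-2))))² = (111 + (-4*12)*(-3 - 4*(-7 - 12)))² = (111 - 48*(-3 - 4*(-19)))² = (111 - 48*(-3 + 76))² = (111 - 48*73)² = (111 - 3504)² = (-3393)² = 11512449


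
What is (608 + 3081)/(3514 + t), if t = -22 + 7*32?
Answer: 3689/3716 ≈ 0.99273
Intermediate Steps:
t = 202 (t = -22 + 224 = 202)
(608 + 3081)/(3514 + t) = (608 + 3081)/(3514 + 202) = 3689/3716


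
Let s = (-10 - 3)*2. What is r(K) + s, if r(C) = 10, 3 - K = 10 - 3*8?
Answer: -16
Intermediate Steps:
K = 17 (K = 3 - (10 - 3*8) = 3 - (10 - 24) = 3 - 1*(-14) = 3 + 14 = 17)
s = -26 (s = -13*2 = -26)
r(K) + s = 10 - 26 = -16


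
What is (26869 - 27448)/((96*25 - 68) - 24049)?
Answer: 193/7239 ≈ 0.026661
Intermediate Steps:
(26869 - 27448)/((96*25 - 68) - 24049) = -579/((2400 - 68) - 24049) = -579/(2332 - 24049) = -579/(-21717) = -579*(-1/21717) = 193/7239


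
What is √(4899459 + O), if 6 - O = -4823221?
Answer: √9722686 ≈ 3118.1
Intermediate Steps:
O = 4823227 (O = 6 - 1*(-4823221) = 6 + 4823221 = 4823227)
√(4899459 + O) = √(4899459 + 4823227) = √9722686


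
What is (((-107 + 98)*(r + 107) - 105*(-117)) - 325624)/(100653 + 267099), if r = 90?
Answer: -5627/6567 ≈ -0.85686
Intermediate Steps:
(((-107 + 98)*(r + 107) - 105*(-117)) - 325624)/(100653 + 267099) = (((-107 + 98)*(90 + 107) - 105*(-117)) - 325624)/(100653 + 267099) = ((-9*197 + 12285) - 325624)/367752 = ((-1773 + 12285) - 325624)*(1/367752) = (10512 - 325624)*(1/367752) = -315112*1/367752 = -5627/6567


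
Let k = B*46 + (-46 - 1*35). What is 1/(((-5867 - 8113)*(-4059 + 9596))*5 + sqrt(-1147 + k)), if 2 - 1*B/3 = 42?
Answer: -13822725/5349896339917741 - I*sqrt(1687)/74898548758848374 ≈ -2.5837e-9 - 5.4838e-16*I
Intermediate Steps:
B = -120 (B = 6 - 3*42 = 6 - 126 = -120)
k = -5601 (k = -120*46 + (-46 - 1*35) = -5520 + (-46 - 35) = -5520 - 81 = -5601)
1/(((-5867 - 8113)*(-4059 + 9596))*5 + sqrt(-1147 + k)) = 1/(((-5867 - 8113)*(-4059 + 9596))*5 + sqrt(-1147 - 5601)) = 1/(-13980*5537*5 + sqrt(-6748)) = 1/(-77407260*5 + 2*I*sqrt(1687)) = 1/(-387036300 + 2*I*sqrt(1687))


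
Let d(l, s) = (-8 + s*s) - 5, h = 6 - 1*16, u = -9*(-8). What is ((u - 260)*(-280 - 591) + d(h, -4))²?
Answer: 26814390001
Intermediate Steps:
u = 72
h = -10 (h = 6 - 16 = -10)
d(l, s) = -13 + s² (d(l, s) = (-8 + s²) - 5 = -13 + s²)
((u - 260)*(-280 - 591) + d(h, -4))² = ((72 - 260)*(-280 - 591) + (-13 + (-4)²))² = (-188*(-871) + (-13 + 16))² = (163748 + 3)² = 163751² = 26814390001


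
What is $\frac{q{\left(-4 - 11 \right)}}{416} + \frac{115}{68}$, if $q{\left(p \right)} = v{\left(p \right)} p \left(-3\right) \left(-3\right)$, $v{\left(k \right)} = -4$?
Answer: $\frac{5285}{1768} \approx 2.9893$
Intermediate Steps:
$q{\left(p \right)} = - 36 p$ ($q{\left(p \right)} = - 4 p \left(-3\right) \left(-3\right) = - 4 - 3 p \left(-3\right) = - 4 \cdot 9 p = - 36 p$)
$\frac{q{\left(-4 - 11 \right)}}{416} + \frac{115}{68} = \frac{\left(-36\right) \left(-4 - 11\right)}{416} + \frac{115}{68} = - 36 \left(-4 - 11\right) \frac{1}{416} + 115 \cdot \frac{1}{68} = \left(-36\right) \left(-15\right) \frac{1}{416} + \frac{115}{68} = 540 \cdot \frac{1}{416} + \frac{115}{68} = \frac{135}{104} + \frac{115}{68} = \frac{5285}{1768}$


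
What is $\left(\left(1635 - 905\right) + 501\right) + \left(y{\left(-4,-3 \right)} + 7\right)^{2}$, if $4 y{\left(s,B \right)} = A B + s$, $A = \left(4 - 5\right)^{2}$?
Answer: $\frac{20137}{16} \approx 1258.6$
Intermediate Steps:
$A = 1$ ($A = \left(-1\right)^{2} = 1$)
$y{\left(s,B \right)} = \frac{B}{4} + \frac{s}{4}$ ($y{\left(s,B \right)} = \frac{1 B + s}{4} = \frac{B + s}{4} = \frac{B}{4} + \frac{s}{4}$)
$\left(\left(1635 - 905\right) + 501\right) + \left(y{\left(-4,-3 \right)} + 7\right)^{2} = \left(\left(1635 - 905\right) + 501\right) + \left(\left(\frac{1}{4} \left(-3\right) + \frac{1}{4} \left(-4\right)\right) + 7\right)^{2} = \left(730 + 501\right) + \left(\left(- \frac{3}{4} - 1\right) + 7\right)^{2} = 1231 + \left(- \frac{7}{4} + 7\right)^{2} = 1231 + \left(\frac{21}{4}\right)^{2} = 1231 + \frac{441}{16} = \frac{20137}{16}$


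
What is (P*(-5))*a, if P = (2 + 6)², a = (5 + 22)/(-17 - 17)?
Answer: 4320/17 ≈ 254.12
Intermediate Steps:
a = -27/34 (a = 27/(-34) = 27*(-1/34) = -27/34 ≈ -0.79412)
P = 64 (P = 8² = 64)
(P*(-5))*a = (64*(-5))*(-27/34) = -320*(-27/34) = 4320/17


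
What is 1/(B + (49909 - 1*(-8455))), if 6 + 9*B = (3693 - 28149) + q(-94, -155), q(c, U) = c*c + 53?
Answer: 3/169901 ≈ 1.7657e-5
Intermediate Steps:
q(c, U) = 53 + c**2 (q(c, U) = c**2 + 53 = 53 + c**2)
B = -5191/3 (B = -2/3 + ((3693 - 28149) + (53 + (-94)**2))/9 = -2/3 + (-24456 + (53 + 8836))/9 = -2/3 + (-24456 + 8889)/9 = -2/3 + (1/9)*(-15567) = -2/3 - 5189/3 = -5191/3 ≈ -1730.3)
1/(B + (49909 - 1*(-8455))) = 1/(-5191/3 + (49909 - 1*(-8455))) = 1/(-5191/3 + (49909 + 8455)) = 1/(-5191/3 + 58364) = 1/(169901/3) = 3/169901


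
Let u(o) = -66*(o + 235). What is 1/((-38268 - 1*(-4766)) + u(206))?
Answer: -1/62608 ≈ -1.5972e-5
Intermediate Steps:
u(o) = -15510 - 66*o (u(o) = -66*(235 + o) = -15510 - 66*o)
1/((-38268 - 1*(-4766)) + u(206)) = 1/((-38268 - 1*(-4766)) + (-15510 - 66*206)) = 1/((-38268 + 4766) + (-15510 - 13596)) = 1/(-33502 - 29106) = 1/(-62608) = -1/62608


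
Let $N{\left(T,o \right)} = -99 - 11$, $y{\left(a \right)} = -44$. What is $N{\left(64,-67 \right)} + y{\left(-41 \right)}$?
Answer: $-154$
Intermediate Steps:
$N{\left(T,o \right)} = -110$
$N{\left(64,-67 \right)} + y{\left(-41 \right)} = -110 - 44 = -154$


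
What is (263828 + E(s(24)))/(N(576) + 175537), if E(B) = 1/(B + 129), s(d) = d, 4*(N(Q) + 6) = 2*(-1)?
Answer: 80731370/53712333 ≈ 1.5030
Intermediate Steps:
N(Q) = -13/2 (N(Q) = -6 + (2*(-1))/4 = -6 + (¼)*(-2) = -6 - ½ = -13/2)
E(B) = 1/(129 + B)
(263828 + E(s(24)))/(N(576) + 175537) = (263828 + 1/(129 + 24))/(-13/2 + 175537) = (263828 + 1/153)/(351061/2) = (263828 + 1/153)*(2/351061) = (40365685/153)*(2/351061) = 80731370/53712333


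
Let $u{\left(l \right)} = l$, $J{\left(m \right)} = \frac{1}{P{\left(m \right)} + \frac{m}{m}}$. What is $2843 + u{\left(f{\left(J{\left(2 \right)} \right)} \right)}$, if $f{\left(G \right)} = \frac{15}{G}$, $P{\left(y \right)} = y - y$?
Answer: $2858$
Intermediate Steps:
$P{\left(y \right)} = 0$
$J{\left(m \right)} = 1$ ($J{\left(m \right)} = \frac{1}{0 + \frac{m}{m}} = \frac{1}{0 + 1} = 1^{-1} = 1$)
$2843 + u{\left(f{\left(J{\left(2 \right)} \right)} \right)} = 2843 + \frac{15}{1} = 2843 + 15 \cdot 1 = 2843 + 15 = 2858$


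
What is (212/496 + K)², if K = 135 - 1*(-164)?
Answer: 1378562641/15376 ≈ 89657.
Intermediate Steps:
K = 299 (K = 135 + 164 = 299)
(212/496 + K)² = (212/496 + 299)² = (212*(1/496) + 299)² = (53/124 + 299)² = (37129/124)² = 1378562641/15376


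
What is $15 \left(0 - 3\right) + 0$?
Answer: $-45$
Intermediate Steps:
$15 \left(0 - 3\right) + 0 = 15 \left(-3\right) + 0 = -45 + 0 = -45$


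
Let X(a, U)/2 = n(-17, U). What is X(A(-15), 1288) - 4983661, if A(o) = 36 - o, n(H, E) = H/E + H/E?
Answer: -1604738859/322 ≈ -4.9837e+6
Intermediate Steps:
n(H, E) = 2*H/E
X(a, U) = -68/U (X(a, U) = 2*(2*(-17)/U) = 2*(-34/U) = -68/U)
X(A(-15), 1288) - 4983661 = -68/1288 - 4983661 = -68*1/1288 - 4983661 = -17/322 - 4983661 = -1604738859/322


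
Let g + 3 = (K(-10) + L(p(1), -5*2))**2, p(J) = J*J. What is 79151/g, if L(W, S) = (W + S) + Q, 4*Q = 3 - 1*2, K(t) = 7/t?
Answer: 31660400/34521 ≈ 917.13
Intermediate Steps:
p(J) = J**2
Q = 1/4 (Q = (3 - 1*2)/4 = (3 - 2)/4 = (1/4)*1 = 1/4 ≈ 0.25000)
L(W, S) = 1/4 + S + W (L(W, S) = (W + S) + 1/4 = (S + W) + 1/4 = 1/4 + S + W)
g = 34521/400 (g = -3 + (7/(-10) + (1/4 - 5*2 + 1**2))**2 = -3 + (7*(-1/10) + (1/4 - 10 + 1))**2 = -3 + (-7/10 - 35/4)**2 = -3 + (-189/20)**2 = -3 + 35721/400 = 34521/400 ≈ 86.302)
79151/g = 79151/(34521/400) = 79151*(400/34521) = 31660400/34521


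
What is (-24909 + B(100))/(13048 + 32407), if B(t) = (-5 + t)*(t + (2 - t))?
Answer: -24719/45455 ≈ -0.54381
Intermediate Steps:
B(t) = -10 + 2*t (B(t) = (-5 + t)*2 = -10 + 2*t)
(-24909 + B(100))/(13048 + 32407) = (-24909 + (-10 + 2*100))/(13048 + 32407) = (-24909 + (-10 + 200))/45455 = (-24909 + 190)*(1/45455) = -24719*1/45455 = -24719/45455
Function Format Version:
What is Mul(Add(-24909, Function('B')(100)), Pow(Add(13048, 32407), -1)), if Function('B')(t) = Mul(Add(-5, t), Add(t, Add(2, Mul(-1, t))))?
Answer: Rational(-24719, 45455) ≈ -0.54381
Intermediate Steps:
Function('B')(t) = Add(-10, Mul(2, t)) (Function('B')(t) = Mul(Add(-5, t), 2) = Add(-10, Mul(2, t)))
Mul(Add(-24909, Function('B')(100)), Pow(Add(13048, 32407), -1)) = Mul(Add(-24909, Add(-10, Mul(2, 100))), Pow(Add(13048, 32407), -1)) = Mul(Add(-24909, Add(-10, 200)), Pow(45455, -1)) = Mul(Add(-24909, 190), Rational(1, 45455)) = Mul(-24719, Rational(1, 45455)) = Rational(-24719, 45455)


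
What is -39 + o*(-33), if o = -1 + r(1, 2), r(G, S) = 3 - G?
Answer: -72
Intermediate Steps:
o = 1 (o = -1 + (3 - 1*1) = -1 + (3 - 1) = -1 + 2 = 1)
-39 + o*(-33) = -39 + 1*(-33) = -39 - 33 = -72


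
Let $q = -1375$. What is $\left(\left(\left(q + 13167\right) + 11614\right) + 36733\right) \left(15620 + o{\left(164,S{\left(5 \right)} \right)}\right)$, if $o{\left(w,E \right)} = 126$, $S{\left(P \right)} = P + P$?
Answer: $946948694$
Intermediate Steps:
$S{\left(P \right)} = 2 P$
$\left(\left(\left(q + 13167\right) + 11614\right) + 36733\right) \left(15620 + o{\left(164,S{\left(5 \right)} \right)}\right) = \left(\left(\left(-1375 + 13167\right) + 11614\right) + 36733\right) \left(15620 + 126\right) = \left(\left(11792 + 11614\right) + 36733\right) 15746 = \left(23406 + 36733\right) 15746 = 60139 \cdot 15746 = 946948694$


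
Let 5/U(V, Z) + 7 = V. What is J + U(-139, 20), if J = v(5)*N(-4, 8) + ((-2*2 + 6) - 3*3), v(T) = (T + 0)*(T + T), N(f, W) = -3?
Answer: -22927/146 ≈ -157.03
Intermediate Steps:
U(V, Z) = 5/(-7 + V)
v(T) = 2*T**2 (v(T) = T*(2*T) = 2*T**2)
J = -157 (J = (2*5**2)*(-3) + ((-2*2 + 6) - 3*3) = (2*25)*(-3) + ((-4 + 6) - 9) = 50*(-3) + (2 - 9) = -150 - 7 = -157)
J + U(-139, 20) = -157 + 5/(-7 - 139) = -157 + 5/(-146) = -157 + 5*(-1/146) = -157 - 5/146 = -22927/146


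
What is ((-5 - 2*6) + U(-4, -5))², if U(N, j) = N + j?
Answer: 676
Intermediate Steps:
((-5 - 2*6) + U(-4, -5))² = ((-5 - 2*6) + (-4 - 5))² = ((-5 - 12) - 9)² = (-17 - 9)² = (-26)² = 676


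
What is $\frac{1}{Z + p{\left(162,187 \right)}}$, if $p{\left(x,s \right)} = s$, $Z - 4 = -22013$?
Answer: $- \frac{1}{21822} \approx -4.5825 \cdot 10^{-5}$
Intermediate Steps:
$Z = -22009$ ($Z = 4 - 22013 = -22009$)
$\frac{1}{Z + p{\left(162,187 \right)}} = \frac{1}{-22009 + 187} = \frac{1}{-21822} = - \frac{1}{21822}$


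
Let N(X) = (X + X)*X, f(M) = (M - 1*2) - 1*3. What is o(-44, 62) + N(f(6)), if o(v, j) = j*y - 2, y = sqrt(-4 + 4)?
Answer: 0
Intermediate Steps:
y = 0 (y = sqrt(0) = 0)
f(M) = -5 + M (f(M) = (M - 2) - 3 = (-2 + M) - 3 = -5 + M)
N(X) = 2*X**2 (N(X) = (2*X)*X = 2*X**2)
o(v, j) = -2 (o(v, j) = j*0 - 2 = 0 - 2 = -2)
o(-44, 62) + N(f(6)) = -2 + 2*(-5 + 6)**2 = -2 + 2*1**2 = -2 + 2*1 = -2 + 2 = 0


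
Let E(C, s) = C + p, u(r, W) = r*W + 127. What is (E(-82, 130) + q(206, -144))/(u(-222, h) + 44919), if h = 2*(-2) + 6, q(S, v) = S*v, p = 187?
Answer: -29559/44602 ≈ -0.66273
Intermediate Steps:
h = 2 (h = -4 + 6 = 2)
u(r, W) = 127 + W*r (u(r, W) = W*r + 127 = 127 + W*r)
E(C, s) = 187 + C (E(C, s) = C + 187 = 187 + C)
(E(-82, 130) + q(206, -144))/(u(-222, h) + 44919) = ((187 - 82) + 206*(-144))/((127 + 2*(-222)) + 44919) = (105 - 29664)/((127 - 444) + 44919) = -29559/(-317 + 44919) = -29559/44602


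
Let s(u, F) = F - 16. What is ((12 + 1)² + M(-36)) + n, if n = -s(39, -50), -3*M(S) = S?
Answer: 247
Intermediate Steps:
M(S) = -S/3
s(u, F) = -16 + F
n = 66 (n = -(-16 - 50) = -1*(-66) = 66)
((12 + 1)² + M(-36)) + n = ((12 + 1)² - ⅓*(-36)) + 66 = (13² + 12) + 66 = (169 + 12) + 66 = 181 + 66 = 247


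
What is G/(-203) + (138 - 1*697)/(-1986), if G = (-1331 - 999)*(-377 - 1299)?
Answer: -7755375403/403158 ≈ -19237.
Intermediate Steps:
G = 3905080 (G = -2330*(-1676) = 3905080)
G/(-203) + (138 - 1*697)/(-1986) = 3905080/(-203) + (138 - 1*697)/(-1986) = 3905080*(-1/203) + (138 - 697)*(-1/1986) = -3905080/203 - 559*(-1/1986) = -3905080/203 + 559/1986 = -7755375403/403158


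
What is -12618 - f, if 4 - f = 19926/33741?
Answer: -47317664/3749 ≈ -12621.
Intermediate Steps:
f = 12782/3749 (f = 4 - 19926/33741 = 4 - 1*2214/3749 = 4 - 2214/3749 = 12782/3749 ≈ 3.4094)
-12618 - f = -12618 - 1*12782/3749 = -12618 - 12782/3749 = -47317664/3749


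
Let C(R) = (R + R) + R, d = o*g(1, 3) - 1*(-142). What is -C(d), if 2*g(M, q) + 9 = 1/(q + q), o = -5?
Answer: -1969/4 ≈ -492.25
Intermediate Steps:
g(M, q) = -9/2 + 1/(4*q) (g(M, q) = -9/2 + 1/(2*(q + q)) = -9/2 + 1/(2*((2*q))) = -9/2 + (1/(2*q))/2 = -9/2 + 1/(4*q))
d = 1969/12 (d = -5*(1 - 18*3)/(4*3) - 1*(-142) = -5*(1 - 54)/(4*3) + 142 = -5*(-53)/(4*3) + 142 = -5*(-53/12) + 142 = 265/12 + 142 = 1969/12 ≈ 164.08)
C(R) = 3*R (C(R) = 2*R + R = 3*R)
-C(d) = -3*1969/12 = -1*1969/4 = -1969/4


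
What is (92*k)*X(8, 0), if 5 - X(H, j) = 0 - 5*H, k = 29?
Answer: 120060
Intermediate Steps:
X(H, j) = 5 + 5*H (X(H, j) = 5 - (0 - 5*H) = 5 - (-5)*H = 5 + 5*H)
(92*k)*X(8, 0) = (92*29)*(5 + 5*8) = 2668*(5 + 40) = 2668*45 = 120060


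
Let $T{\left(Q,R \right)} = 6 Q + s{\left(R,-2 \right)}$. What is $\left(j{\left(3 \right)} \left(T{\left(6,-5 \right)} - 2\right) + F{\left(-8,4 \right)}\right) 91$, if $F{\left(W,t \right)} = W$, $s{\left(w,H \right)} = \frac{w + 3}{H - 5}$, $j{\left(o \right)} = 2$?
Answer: $5512$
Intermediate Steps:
$s{\left(w,H \right)} = \frac{3 + w}{-5 + H}$
$T{\left(Q,R \right)} = - \frac{3}{7} + 6 Q - \frac{R}{7}$ ($T{\left(Q,R \right)} = 6 Q + \frac{3 + R}{-5 - 2} = 6 Q + \frac{3 + R}{-7} = 6 Q - \frac{3 + R}{7} = 6 Q - \left(\frac{3}{7} + \frac{R}{7}\right) = - \frac{3}{7} + 6 Q - \frac{R}{7}$)
$\left(j{\left(3 \right)} \left(T{\left(6,-5 \right)} - 2\right) + F{\left(-8,4 \right)}\right) 91 = \left(2 \left(\left(- \frac{3}{7} + 6 \cdot 6 - - \frac{5}{7}\right) - 2\right) - 8\right) 91 = \left(2 \left(\left(- \frac{3}{7} + 36 + \frac{5}{7}\right) - 2\right) - 8\right) 91 = \left(2 \left(\frac{254}{7} - 2\right) - 8\right) 91 = \left(2 \cdot \frac{240}{7} - 8\right) 91 = \left(\frac{480}{7} - 8\right) 91 = \frac{424}{7} \cdot 91 = 5512$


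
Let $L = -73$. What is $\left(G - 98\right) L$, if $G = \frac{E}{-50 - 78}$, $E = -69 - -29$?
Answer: $\frac{114099}{16} \approx 7131.2$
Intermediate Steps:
$E = -40$ ($E = -69 + 29 = -40$)
$G = \frac{5}{16}$ ($G = - \frac{40}{-50 - 78} = - \frac{40}{-128} = \left(-40\right) \left(- \frac{1}{128}\right) = \frac{5}{16} \approx 0.3125$)
$\left(G - 98\right) L = \left(\frac{5}{16} - 98\right) \left(-73\right) = \left(- \frac{1563}{16}\right) \left(-73\right) = \frac{114099}{16}$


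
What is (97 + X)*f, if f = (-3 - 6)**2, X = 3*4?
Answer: 8829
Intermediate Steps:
X = 12
f = 81 (f = (-9)**2 = 81)
(97 + X)*f = (97 + 12)*81 = 109*81 = 8829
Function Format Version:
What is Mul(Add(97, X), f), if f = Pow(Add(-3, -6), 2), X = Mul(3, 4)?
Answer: 8829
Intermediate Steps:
X = 12
f = 81 (f = Pow(-9, 2) = 81)
Mul(Add(97, X), f) = Mul(Add(97, 12), 81) = Mul(109, 81) = 8829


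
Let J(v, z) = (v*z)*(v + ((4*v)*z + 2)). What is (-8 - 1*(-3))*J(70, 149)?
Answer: -2179452800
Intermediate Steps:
J(v, z) = v*z*(2 + v + 4*v*z) (J(v, z) = (v*z)*(v + (4*v*z + 2)) = (v*z)*(v + (2 + 4*v*z)) = (v*z)*(2 + v + 4*v*z) = v*z*(2 + v + 4*v*z))
(-8 - 1*(-3))*J(70, 149) = (-8 - 1*(-3))*(70*149*(2 + 70 + 4*70*149)) = (-8 + 3)*(70*149*(2 + 70 + 41720)) = -350*149*41792 = -5*435890560 = -2179452800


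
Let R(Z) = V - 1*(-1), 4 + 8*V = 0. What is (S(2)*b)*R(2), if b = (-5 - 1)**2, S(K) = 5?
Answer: 90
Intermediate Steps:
V = -1/2 (V = -1/2 + (1/8)*0 = -1/2 + 0 = -1/2 ≈ -0.50000)
b = 36 (b = (-6)**2 = 36)
R(Z) = 1/2 (R(Z) = -1/2 - 1*(-1) = -1/2 + 1 = 1/2)
(S(2)*b)*R(2) = (5*36)*(1/2) = 180*(1/2) = 90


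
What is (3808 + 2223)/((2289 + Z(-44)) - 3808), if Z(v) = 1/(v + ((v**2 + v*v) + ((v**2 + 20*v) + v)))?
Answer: -29190040/7351959 ≈ -3.9704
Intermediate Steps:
Z(v) = 1/(3*v**2 + 22*v) (Z(v) = 1/(v + ((v**2 + v**2) + (v**2 + 21*v))) = 1/(v + (2*v**2 + (v**2 + 21*v))) = 1/(v + (3*v**2 + 21*v)) = 1/(3*v**2 + 22*v))
(3808 + 2223)/((2289 + Z(-44)) - 3808) = (3808 + 2223)/((2289 + 1/((-44)*(22 + 3*(-44)))) - 3808) = 6031/((2289 - 1/(44*(22 - 132))) - 3808) = 6031/((2289 - 1/44/(-110)) - 3808) = 6031/((2289 - 1/44*(-1/110)) - 3808) = 6031/((2289 + 1/4840) - 3808) = 6031/(11078761/4840 - 3808) = 6031/(-7351959/4840) = 6031*(-4840/7351959) = -29190040/7351959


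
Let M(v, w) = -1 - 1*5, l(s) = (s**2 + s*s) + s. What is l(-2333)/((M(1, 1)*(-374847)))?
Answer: 3627815/749694 ≈ 4.8391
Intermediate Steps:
l(s) = s + 2*s**2 (l(s) = (s**2 + s**2) + s = 2*s**2 + s = s + 2*s**2)
M(v, w) = -6 (M(v, w) = -1 - 5 = -6)
l(-2333)/((M(1, 1)*(-374847))) = (-2333*(1 + 2*(-2333)))/((-6*(-374847))) = -2333*(1 - 4666)/2249082 = -2333*(-4665)*(1/2249082) = 10883445*(1/2249082) = 3627815/749694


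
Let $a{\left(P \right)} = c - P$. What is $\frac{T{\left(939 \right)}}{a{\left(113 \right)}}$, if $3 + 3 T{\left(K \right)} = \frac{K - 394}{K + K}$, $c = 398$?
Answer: $- \frac{5089}{1605690} \approx -0.0031694$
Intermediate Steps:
$a{\left(P \right)} = 398 - P$
$T{\left(K \right)} = -1 + \frac{-394 + K}{6 K}$ ($T{\left(K \right)} = -1 + \frac{\left(K - 394\right) \frac{1}{K + K}}{3} = -1 + \frac{\left(-394 + K\right) \frac{1}{2 K}}{3} = -1 + \frac{\frac{1}{2} \frac{1}{K} \left(-394 + K\right)}{3} = -1 + \frac{-394 + K}{6 K}$)
$\frac{T{\left(939 \right)}}{a{\left(113 \right)}} = \frac{\frac{1}{6} \cdot \frac{1}{939} \left(-394 - 4695\right)}{398 - 113} = \frac{\frac{1}{6} \cdot \frac{1}{939} \left(-5089\right)}{285} = \left(- \frac{5089}{5634}\right) \frac{1}{285} = - \frac{5089}{1605690}$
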